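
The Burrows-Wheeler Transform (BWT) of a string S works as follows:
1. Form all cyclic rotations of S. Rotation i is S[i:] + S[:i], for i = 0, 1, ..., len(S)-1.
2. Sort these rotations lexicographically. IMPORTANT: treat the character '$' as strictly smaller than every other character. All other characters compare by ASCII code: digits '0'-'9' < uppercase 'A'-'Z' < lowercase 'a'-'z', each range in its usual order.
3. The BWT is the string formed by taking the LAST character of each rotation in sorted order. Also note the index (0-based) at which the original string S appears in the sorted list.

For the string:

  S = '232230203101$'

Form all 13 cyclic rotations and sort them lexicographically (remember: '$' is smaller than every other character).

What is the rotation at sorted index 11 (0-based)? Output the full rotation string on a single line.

Answer: 3101$23223020

Derivation:
All 13 rotations (rotation i = S[i:]+S[:i]):
  rot[0] = 232230203101$
  rot[1] = 32230203101$2
  rot[2] = 2230203101$23
  rot[3] = 230203101$232
  rot[4] = 30203101$2322
  rot[5] = 0203101$23223
  rot[6] = 203101$232230
  rot[7] = 03101$2322302
  rot[8] = 3101$23223020
  rot[9] = 101$232230203
  rot[10] = 01$2322302031
  rot[11] = 1$23223020310
  rot[12] = $232230203101
Sorted (with $ < everything):
  sorted[0] = $232230203101
  sorted[1] = 01$2322302031
  sorted[2] = 0203101$23223
  sorted[3] = 03101$2322302
  sorted[4] = 1$23223020310
  sorted[5] = 101$232230203
  sorted[6] = 203101$232230
  sorted[7] = 2230203101$23
  sorted[8] = 230203101$232
  sorted[9] = 232230203101$
  sorted[10] = 30203101$2322
  sorted[11] = 3101$23223020
  sorted[12] = 32230203101$2
sorted[11] = 3101$23223020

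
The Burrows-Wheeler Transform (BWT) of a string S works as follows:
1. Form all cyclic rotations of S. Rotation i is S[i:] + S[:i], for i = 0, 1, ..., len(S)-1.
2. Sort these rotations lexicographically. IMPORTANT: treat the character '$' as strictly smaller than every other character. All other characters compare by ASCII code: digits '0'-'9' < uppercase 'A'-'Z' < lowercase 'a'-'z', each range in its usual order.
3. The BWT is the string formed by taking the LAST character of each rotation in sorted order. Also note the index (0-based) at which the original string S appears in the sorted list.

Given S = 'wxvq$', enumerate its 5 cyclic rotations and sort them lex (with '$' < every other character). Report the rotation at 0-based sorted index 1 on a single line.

All 5 rotations (rotation i = S[i:]+S[:i]):
  rot[0] = wxvq$
  rot[1] = xvq$w
  rot[2] = vq$wx
  rot[3] = q$wxv
  rot[4] = $wxvq
Sorted (with $ < everything):
  sorted[0] = $wxvq
  sorted[1] = q$wxv
  sorted[2] = vq$wx
  sorted[3] = wxvq$
  sorted[4] = xvq$w
sorted[1] = q$wxv

Answer: q$wxv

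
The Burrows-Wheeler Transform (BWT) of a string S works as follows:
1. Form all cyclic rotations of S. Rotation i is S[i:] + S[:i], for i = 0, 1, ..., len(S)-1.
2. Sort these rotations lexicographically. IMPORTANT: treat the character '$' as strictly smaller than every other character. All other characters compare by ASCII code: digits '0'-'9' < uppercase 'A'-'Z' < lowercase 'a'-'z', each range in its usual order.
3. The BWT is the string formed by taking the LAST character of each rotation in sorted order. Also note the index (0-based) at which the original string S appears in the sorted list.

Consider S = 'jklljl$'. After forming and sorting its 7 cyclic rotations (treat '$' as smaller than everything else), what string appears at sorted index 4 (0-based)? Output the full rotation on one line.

Answer: l$jkllj

Derivation:
All 7 rotations (rotation i = S[i:]+S[:i]):
  rot[0] = jklljl$
  rot[1] = klljl$j
  rot[2] = lljl$jk
  rot[3] = ljl$jkl
  rot[4] = jl$jkll
  rot[5] = l$jkllj
  rot[6] = $jklljl
Sorted (with $ < everything):
  sorted[0] = $jklljl
  sorted[1] = jklljl$
  sorted[2] = jl$jkll
  sorted[3] = klljl$j
  sorted[4] = l$jkllj
  sorted[5] = ljl$jkl
  sorted[6] = lljl$jk
sorted[4] = l$jkllj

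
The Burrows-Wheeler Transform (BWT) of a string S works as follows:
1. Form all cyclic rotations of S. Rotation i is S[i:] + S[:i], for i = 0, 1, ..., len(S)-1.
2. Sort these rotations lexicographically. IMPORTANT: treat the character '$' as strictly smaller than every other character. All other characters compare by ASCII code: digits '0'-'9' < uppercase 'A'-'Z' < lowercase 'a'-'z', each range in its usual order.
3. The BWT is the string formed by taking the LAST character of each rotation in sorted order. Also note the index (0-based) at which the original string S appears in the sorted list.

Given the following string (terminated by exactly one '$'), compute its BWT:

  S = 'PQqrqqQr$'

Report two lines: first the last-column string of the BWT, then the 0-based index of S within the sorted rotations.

Answer: r$PqqrQQq
1

Derivation:
All 9 rotations (rotation i = S[i:]+S[:i]):
  rot[0] = PQqrqqQr$
  rot[1] = QqrqqQr$P
  rot[2] = qrqqQr$PQ
  rot[3] = rqqQr$PQq
  rot[4] = qqQr$PQqr
  rot[5] = qQr$PQqrq
  rot[6] = Qr$PQqrqq
  rot[7] = r$PQqrqqQ
  rot[8] = $PQqrqqQr
Sorted (with $ < everything):
  sorted[0] = $PQqrqqQr  (last char: 'r')
  sorted[1] = PQqrqqQr$  (last char: '$')
  sorted[2] = QqrqqQr$P  (last char: 'P')
  sorted[3] = Qr$PQqrqq  (last char: 'q')
  sorted[4] = qQr$PQqrq  (last char: 'q')
  sorted[5] = qqQr$PQqr  (last char: 'r')
  sorted[6] = qrqqQr$PQ  (last char: 'Q')
  sorted[7] = r$PQqrqqQ  (last char: 'Q')
  sorted[8] = rqqQr$PQq  (last char: 'q')
Last column: r$PqqrQQq
Original string S is at sorted index 1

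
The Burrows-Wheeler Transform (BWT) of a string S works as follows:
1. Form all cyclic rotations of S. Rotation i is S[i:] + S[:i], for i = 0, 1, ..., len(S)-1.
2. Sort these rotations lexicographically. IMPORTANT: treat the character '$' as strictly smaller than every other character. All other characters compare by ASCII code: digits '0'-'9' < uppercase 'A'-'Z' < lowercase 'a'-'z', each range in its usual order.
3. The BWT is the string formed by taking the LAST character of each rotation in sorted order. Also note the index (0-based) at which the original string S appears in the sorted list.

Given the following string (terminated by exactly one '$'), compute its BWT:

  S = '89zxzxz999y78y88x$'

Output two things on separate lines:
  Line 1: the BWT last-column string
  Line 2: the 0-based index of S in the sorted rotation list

All 18 rotations (rotation i = S[i:]+S[:i]):
  rot[0] = 89zxzxz999y78y88x$
  rot[1] = 9zxzxz999y78y88x$8
  rot[2] = zxzxz999y78y88x$89
  rot[3] = xzxz999y78y88x$89z
  rot[4] = zxz999y78y88x$89zx
  rot[5] = xz999y78y88x$89zxz
  rot[6] = z999y78y88x$89zxzx
  rot[7] = 999y78y88x$89zxzxz
  rot[8] = 99y78y88x$89zxzxz9
  rot[9] = 9y78y88x$89zxzxz99
  rot[10] = y78y88x$89zxzxz999
  rot[11] = 78y88x$89zxzxz999y
  rot[12] = 8y88x$89zxzxz999y7
  rot[13] = y88x$89zxzxz999y78
  rot[14] = 88x$89zxzxz999y78y
  rot[15] = 8x$89zxzxz999y78y8
  rot[16] = x$89zxzxz999y78y88
  rot[17] = $89zxzxz999y78y88x
Sorted (with $ < everything):
  sorted[0] = $89zxzxz999y78y88x  (last char: 'x')
  sorted[1] = 78y88x$89zxzxz999y  (last char: 'y')
  sorted[2] = 88x$89zxzxz999y78y  (last char: 'y')
  sorted[3] = 89zxzxz999y78y88x$  (last char: '$')
  sorted[4] = 8x$89zxzxz999y78y8  (last char: '8')
  sorted[5] = 8y88x$89zxzxz999y7  (last char: '7')
  sorted[6] = 999y78y88x$89zxzxz  (last char: 'z')
  sorted[7] = 99y78y88x$89zxzxz9  (last char: '9')
  sorted[8] = 9y78y88x$89zxzxz99  (last char: '9')
  sorted[9] = 9zxzxz999y78y88x$8  (last char: '8')
  sorted[10] = x$89zxzxz999y78y88  (last char: '8')
  sorted[11] = xz999y78y88x$89zxz  (last char: 'z')
  sorted[12] = xzxz999y78y88x$89z  (last char: 'z')
  sorted[13] = y78y88x$89zxzxz999  (last char: '9')
  sorted[14] = y88x$89zxzxz999y78  (last char: '8')
  sorted[15] = z999y78y88x$89zxzx  (last char: 'x')
  sorted[16] = zxz999y78y88x$89zx  (last char: 'x')
  sorted[17] = zxzxz999y78y88x$89  (last char: '9')
Last column: xyy$87z9988zz98xx9
Original string S is at sorted index 3

Answer: xyy$87z9988zz98xx9
3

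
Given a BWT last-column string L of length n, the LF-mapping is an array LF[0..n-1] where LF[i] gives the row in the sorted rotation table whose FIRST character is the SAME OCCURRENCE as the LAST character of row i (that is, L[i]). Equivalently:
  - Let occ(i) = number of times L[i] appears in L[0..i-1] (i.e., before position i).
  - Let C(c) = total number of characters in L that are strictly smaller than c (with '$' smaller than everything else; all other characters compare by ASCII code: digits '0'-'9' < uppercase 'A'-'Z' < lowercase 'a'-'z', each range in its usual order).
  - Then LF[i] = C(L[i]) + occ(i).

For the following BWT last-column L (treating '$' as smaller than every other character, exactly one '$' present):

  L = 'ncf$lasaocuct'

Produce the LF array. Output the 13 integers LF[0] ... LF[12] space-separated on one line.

Answer: 8 3 6 0 7 1 10 2 9 4 12 5 11

Derivation:
Char counts: '$':1, 'a':2, 'c':3, 'f':1, 'l':1, 'n':1, 'o':1, 's':1, 't':1, 'u':1
C (first-col start): C('$')=0, C('a')=1, C('c')=3, C('f')=6, C('l')=7, C('n')=8, C('o')=9, C('s')=10, C('t')=11, C('u')=12
L[0]='n': occ=0, LF[0]=C('n')+0=8+0=8
L[1]='c': occ=0, LF[1]=C('c')+0=3+0=3
L[2]='f': occ=0, LF[2]=C('f')+0=6+0=6
L[3]='$': occ=0, LF[3]=C('$')+0=0+0=0
L[4]='l': occ=0, LF[4]=C('l')+0=7+0=7
L[5]='a': occ=0, LF[5]=C('a')+0=1+0=1
L[6]='s': occ=0, LF[6]=C('s')+0=10+0=10
L[7]='a': occ=1, LF[7]=C('a')+1=1+1=2
L[8]='o': occ=0, LF[8]=C('o')+0=9+0=9
L[9]='c': occ=1, LF[9]=C('c')+1=3+1=4
L[10]='u': occ=0, LF[10]=C('u')+0=12+0=12
L[11]='c': occ=2, LF[11]=C('c')+2=3+2=5
L[12]='t': occ=0, LF[12]=C('t')+0=11+0=11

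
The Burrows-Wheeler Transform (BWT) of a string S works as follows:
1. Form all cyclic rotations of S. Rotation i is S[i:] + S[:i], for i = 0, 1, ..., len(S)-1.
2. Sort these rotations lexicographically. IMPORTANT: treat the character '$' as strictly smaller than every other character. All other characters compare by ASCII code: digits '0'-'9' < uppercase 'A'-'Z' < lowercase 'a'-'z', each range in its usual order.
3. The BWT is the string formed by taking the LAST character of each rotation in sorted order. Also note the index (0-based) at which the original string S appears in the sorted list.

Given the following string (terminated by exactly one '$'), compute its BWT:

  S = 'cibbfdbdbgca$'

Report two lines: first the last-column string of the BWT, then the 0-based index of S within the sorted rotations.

All 13 rotations (rotation i = S[i:]+S[:i]):
  rot[0] = cibbfdbdbgca$
  rot[1] = ibbfdbdbgca$c
  rot[2] = bbfdbdbgca$ci
  rot[3] = bfdbdbgca$cib
  rot[4] = fdbdbgca$cibb
  rot[5] = dbdbgca$cibbf
  rot[6] = bdbgca$cibbfd
  rot[7] = dbgca$cibbfdb
  rot[8] = bgca$cibbfdbd
  rot[9] = gca$cibbfdbdb
  rot[10] = ca$cibbfdbdbg
  rot[11] = a$cibbfdbdbgc
  rot[12] = $cibbfdbdbgca
Sorted (with $ < everything):
  sorted[0] = $cibbfdbdbgca  (last char: 'a')
  sorted[1] = a$cibbfdbdbgc  (last char: 'c')
  sorted[2] = bbfdbdbgca$ci  (last char: 'i')
  sorted[3] = bdbgca$cibbfd  (last char: 'd')
  sorted[4] = bfdbdbgca$cib  (last char: 'b')
  sorted[5] = bgca$cibbfdbd  (last char: 'd')
  sorted[6] = ca$cibbfdbdbg  (last char: 'g')
  sorted[7] = cibbfdbdbgca$  (last char: '$')
  sorted[8] = dbdbgca$cibbf  (last char: 'f')
  sorted[9] = dbgca$cibbfdb  (last char: 'b')
  sorted[10] = fdbdbgca$cibb  (last char: 'b')
  sorted[11] = gca$cibbfdbdb  (last char: 'b')
  sorted[12] = ibbfdbdbgca$c  (last char: 'c')
Last column: acidbdg$fbbbc
Original string S is at sorted index 7

Answer: acidbdg$fbbbc
7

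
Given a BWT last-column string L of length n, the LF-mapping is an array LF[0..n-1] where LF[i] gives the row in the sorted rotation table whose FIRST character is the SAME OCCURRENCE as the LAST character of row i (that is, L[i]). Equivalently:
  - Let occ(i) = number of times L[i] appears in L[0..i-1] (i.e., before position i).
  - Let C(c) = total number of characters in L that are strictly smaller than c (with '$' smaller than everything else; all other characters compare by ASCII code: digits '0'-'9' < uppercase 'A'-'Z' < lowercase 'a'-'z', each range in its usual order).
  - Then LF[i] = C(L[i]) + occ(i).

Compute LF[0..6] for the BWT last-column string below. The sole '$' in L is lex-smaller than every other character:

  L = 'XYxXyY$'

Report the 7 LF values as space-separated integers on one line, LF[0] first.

Answer: 1 3 5 2 6 4 0

Derivation:
Char counts: '$':1, 'X':2, 'Y':2, 'x':1, 'y':1
C (first-col start): C('$')=0, C('X')=1, C('Y')=3, C('x')=5, C('y')=6
L[0]='X': occ=0, LF[0]=C('X')+0=1+0=1
L[1]='Y': occ=0, LF[1]=C('Y')+0=3+0=3
L[2]='x': occ=0, LF[2]=C('x')+0=5+0=5
L[3]='X': occ=1, LF[3]=C('X')+1=1+1=2
L[4]='y': occ=0, LF[4]=C('y')+0=6+0=6
L[5]='Y': occ=1, LF[5]=C('Y')+1=3+1=4
L[6]='$': occ=0, LF[6]=C('$')+0=0+0=0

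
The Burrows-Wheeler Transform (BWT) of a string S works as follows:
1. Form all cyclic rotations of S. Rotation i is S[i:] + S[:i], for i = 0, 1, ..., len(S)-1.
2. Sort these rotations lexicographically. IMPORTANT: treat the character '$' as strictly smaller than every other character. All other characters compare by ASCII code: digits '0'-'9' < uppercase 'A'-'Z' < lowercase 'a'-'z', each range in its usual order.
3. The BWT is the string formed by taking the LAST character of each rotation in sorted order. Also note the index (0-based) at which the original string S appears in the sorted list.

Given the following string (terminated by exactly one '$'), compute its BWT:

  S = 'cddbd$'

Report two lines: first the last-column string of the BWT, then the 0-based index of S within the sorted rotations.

Answer: dd$bdc
2

Derivation:
All 6 rotations (rotation i = S[i:]+S[:i]):
  rot[0] = cddbd$
  rot[1] = ddbd$c
  rot[2] = dbd$cd
  rot[3] = bd$cdd
  rot[4] = d$cddb
  rot[5] = $cddbd
Sorted (with $ < everything):
  sorted[0] = $cddbd  (last char: 'd')
  sorted[1] = bd$cdd  (last char: 'd')
  sorted[2] = cddbd$  (last char: '$')
  sorted[3] = d$cddb  (last char: 'b')
  sorted[4] = dbd$cd  (last char: 'd')
  sorted[5] = ddbd$c  (last char: 'c')
Last column: dd$bdc
Original string S is at sorted index 2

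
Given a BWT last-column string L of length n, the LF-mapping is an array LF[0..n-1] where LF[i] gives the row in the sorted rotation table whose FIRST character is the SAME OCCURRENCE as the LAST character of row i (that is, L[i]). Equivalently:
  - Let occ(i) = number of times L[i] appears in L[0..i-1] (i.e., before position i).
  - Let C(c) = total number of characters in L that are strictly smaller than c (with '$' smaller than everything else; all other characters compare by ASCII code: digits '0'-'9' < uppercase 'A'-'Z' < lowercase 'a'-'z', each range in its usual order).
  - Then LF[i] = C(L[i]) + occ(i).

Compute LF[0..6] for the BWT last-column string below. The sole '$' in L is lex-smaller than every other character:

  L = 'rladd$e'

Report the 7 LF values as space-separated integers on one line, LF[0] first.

Answer: 6 5 1 2 3 0 4

Derivation:
Char counts: '$':1, 'a':1, 'd':2, 'e':1, 'l':1, 'r':1
C (first-col start): C('$')=0, C('a')=1, C('d')=2, C('e')=4, C('l')=5, C('r')=6
L[0]='r': occ=0, LF[0]=C('r')+0=6+0=6
L[1]='l': occ=0, LF[1]=C('l')+0=5+0=5
L[2]='a': occ=0, LF[2]=C('a')+0=1+0=1
L[3]='d': occ=0, LF[3]=C('d')+0=2+0=2
L[4]='d': occ=1, LF[4]=C('d')+1=2+1=3
L[5]='$': occ=0, LF[5]=C('$')+0=0+0=0
L[6]='e': occ=0, LF[6]=C('e')+0=4+0=4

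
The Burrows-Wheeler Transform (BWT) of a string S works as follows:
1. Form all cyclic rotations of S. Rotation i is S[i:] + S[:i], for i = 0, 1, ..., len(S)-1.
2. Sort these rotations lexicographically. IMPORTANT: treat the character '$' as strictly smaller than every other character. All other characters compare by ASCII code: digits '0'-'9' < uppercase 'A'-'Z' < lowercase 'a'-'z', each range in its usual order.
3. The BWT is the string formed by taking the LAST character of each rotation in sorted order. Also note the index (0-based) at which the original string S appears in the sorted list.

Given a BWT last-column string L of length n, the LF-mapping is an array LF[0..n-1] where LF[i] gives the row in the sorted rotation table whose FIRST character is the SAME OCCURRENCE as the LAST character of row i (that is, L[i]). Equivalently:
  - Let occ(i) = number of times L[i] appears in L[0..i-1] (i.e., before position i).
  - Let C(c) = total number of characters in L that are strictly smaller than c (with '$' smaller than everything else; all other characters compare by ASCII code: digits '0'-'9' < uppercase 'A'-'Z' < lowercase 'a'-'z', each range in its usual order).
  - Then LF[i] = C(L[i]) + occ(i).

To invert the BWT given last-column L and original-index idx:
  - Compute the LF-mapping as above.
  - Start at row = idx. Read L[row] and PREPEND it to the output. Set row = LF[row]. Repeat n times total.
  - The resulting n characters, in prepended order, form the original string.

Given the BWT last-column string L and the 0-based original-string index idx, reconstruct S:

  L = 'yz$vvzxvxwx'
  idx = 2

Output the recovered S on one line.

Answer: vwzvvxzxxy$

Derivation:
LF mapping: 8 9 0 1 2 10 5 3 6 4 7
Walk LF starting at row 2, prepending L[row]:
  step 1: row=2, L[2]='$', prepend. Next row=LF[2]=0
  step 2: row=0, L[0]='y', prepend. Next row=LF[0]=8
  step 3: row=8, L[8]='x', prepend. Next row=LF[8]=6
  step 4: row=6, L[6]='x', prepend. Next row=LF[6]=5
  step 5: row=5, L[5]='z', prepend. Next row=LF[5]=10
  step 6: row=10, L[10]='x', prepend. Next row=LF[10]=7
  step 7: row=7, L[7]='v', prepend. Next row=LF[7]=3
  step 8: row=3, L[3]='v', prepend. Next row=LF[3]=1
  step 9: row=1, L[1]='z', prepend. Next row=LF[1]=9
  step 10: row=9, L[9]='w', prepend. Next row=LF[9]=4
  step 11: row=4, L[4]='v', prepend. Next row=LF[4]=2
Reversed output: vwzvvxzxxy$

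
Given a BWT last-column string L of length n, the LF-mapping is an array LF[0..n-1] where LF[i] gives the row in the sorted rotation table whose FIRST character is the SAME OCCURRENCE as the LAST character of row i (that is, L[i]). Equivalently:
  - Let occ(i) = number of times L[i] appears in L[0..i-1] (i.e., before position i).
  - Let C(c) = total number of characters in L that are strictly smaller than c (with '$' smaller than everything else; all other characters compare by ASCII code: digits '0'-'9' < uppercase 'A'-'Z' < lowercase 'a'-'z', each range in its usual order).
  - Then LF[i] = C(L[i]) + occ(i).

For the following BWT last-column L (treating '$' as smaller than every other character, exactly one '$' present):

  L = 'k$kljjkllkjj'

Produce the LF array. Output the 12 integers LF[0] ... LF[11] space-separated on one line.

Answer: 5 0 6 9 1 2 7 10 11 8 3 4

Derivation:
Char counts: '$':1, 'j':4, 'k':4, 'l':3
C (first-col start): C('$')=0, C('j')=1, C('k')=5, C('l')=9
L[0]='k': occ=0, LF[0]=C('k')+0=5+0=5
L[1]='$': occ=0, LF[1]=C('$')+0=0+0=0
L[2]='k': occ=1, LF[2]=C('k')+1=5+1=6
L[3]='l': occ=0, LF[3]=C('l')+0=9+0=9
L[4]='j': occ=0, LF[4]=C('j')+0=1+0=1
L[5]='j': occ=1, LF[5]=C('j')+1=1+1=2
L[6]='k': occ=2, LF[6]=C('k')+2=5+2=7
L[7]='l': occ=1, LF[7]=C('l')+1=9+1=10
L[8]='l': occ=2, LF[8]=C('l')+2=9+2=11
L[9]='k': occ=3, LF[9]=C('k')+3=5+3=8
L[10]='j': occ=2, LF[10]=C('j')+2=1+2=3
L[11]='j': occ=3, LF[11]=C('j')+3=1+3=4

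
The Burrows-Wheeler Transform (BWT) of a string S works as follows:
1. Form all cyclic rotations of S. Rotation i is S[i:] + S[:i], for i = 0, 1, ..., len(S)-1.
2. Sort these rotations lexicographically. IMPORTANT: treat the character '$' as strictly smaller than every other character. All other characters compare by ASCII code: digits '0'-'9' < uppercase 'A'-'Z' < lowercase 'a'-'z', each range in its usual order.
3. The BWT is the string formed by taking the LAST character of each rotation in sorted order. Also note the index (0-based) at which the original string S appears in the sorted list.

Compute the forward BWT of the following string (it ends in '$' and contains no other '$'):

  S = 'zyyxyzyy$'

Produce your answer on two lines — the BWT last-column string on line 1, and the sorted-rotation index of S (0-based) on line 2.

All 9 rotations (rotation i = S[i:]+S[:i]):
  rot[0] = zyyxyzyy$
  rot[1] = yyxyzyy$z
  rot[2] = yxyzyy$zy
  rot[3] = xyzyy$zyy
  rot[4] = yzyy$zyyx
  rot[5] = zyy$zyyxy
  rot[6] = yy$zyyxyz
  rot[7] = y$zyyxyzy
  rot[8] = $zyyxyzyy
Sorted (with $ < everything):
  sorted[0] = $zyyxyzyy  (last char: 'y')
  sorted[1] = xyzyy$zyy  (last char: 'y')
  sorted[2] = y$zyyxyzy  (last char: 'y')
  sorted[3] = yxyzyy$zy  (last char: 'y')
  sorted[4] = yy$zyyxyz  (last char: 'z')
  sorted[5] = yyxyzyy$z  (last char: 'z')
  sorted[6] = yzyy$zyyx  (last char: 'x')
  sorted[7] = zyy$zyyxy  (last char: 'y')
  sorted[8] = zyyxyzyy$  (last char: '$')
Last column: yyyyzzxy$
Original string S is at sorted index 8

Answer: yyyyzzxy$
8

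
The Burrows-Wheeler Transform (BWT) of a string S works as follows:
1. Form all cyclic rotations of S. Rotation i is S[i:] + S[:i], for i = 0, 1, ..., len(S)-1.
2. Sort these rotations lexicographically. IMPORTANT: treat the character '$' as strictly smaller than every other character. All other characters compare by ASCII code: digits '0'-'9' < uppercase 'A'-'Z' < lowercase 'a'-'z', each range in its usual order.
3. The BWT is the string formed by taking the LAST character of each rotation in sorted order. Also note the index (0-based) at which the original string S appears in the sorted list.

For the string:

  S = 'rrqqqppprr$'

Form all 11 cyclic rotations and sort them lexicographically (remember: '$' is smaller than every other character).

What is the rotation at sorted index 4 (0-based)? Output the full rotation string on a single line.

All 11 rotations (rotation i = S[i:]+S[:i]):
  rot[0] = rrqqqppprr$
  rot[1] = rqqqppprr$r
  rot[2] = qqqppprr$rr
  rot[3] = qqppprr$rrq
  rot[4] = qppprr$rrqq
  rot[5] = ppprr$rrqqq
  rot[6] = pprr$rrqqqp
  rot[7] = prr$rrqqqpp
  rot[8] = rr$rrqqqppp
  rot[9] = r$rrqqqpppr
  rot[10] = $rrqqqppprr
Sorted (with $ < everything):
  sorted[0] = $rrqqqppprr
  sorted[1] = ppprr$rrqqq
  sorted[2] = pprr$rrqqqp
  sorted[3] = prr$rrqqqpp
  sorted[4] = qppprr$rrqq
  sorted[5] = qqppprr$rrq
  sorted[6] = qqqppprr$rr
  sorted[7] = r$rrqqqpppr
  sorted[8] = rqqqppprr$r
  sorted[9] = rr$rrqqqppp
  sorted[10] = rrqqqppprr$
sorted[4] = qppprr$rrqq

Answer: qppprr$rrqq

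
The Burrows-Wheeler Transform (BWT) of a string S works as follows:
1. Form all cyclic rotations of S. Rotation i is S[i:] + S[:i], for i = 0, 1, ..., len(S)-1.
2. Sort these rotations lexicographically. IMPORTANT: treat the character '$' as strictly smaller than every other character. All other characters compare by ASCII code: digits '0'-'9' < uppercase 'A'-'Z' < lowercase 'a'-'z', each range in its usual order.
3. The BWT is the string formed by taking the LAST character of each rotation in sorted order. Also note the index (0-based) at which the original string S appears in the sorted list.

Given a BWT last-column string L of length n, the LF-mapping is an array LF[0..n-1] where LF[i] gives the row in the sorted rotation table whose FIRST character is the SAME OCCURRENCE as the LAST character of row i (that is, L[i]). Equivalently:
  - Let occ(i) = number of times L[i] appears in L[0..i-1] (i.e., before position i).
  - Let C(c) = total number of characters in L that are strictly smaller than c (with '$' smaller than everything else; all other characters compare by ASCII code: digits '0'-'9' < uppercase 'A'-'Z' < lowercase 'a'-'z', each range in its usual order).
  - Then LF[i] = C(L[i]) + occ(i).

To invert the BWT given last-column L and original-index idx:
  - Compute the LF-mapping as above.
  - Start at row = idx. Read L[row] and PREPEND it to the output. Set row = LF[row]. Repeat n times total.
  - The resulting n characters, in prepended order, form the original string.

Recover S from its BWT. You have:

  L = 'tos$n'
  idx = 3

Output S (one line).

Answer: sont$

Derivation:
LF mapping: 4 2 3 0 1
Walk LF starting at row 3, prepending L[row]:
  step 1: row=3, L[3]='$', prepend. Next row=LF[3]=0
  step 2: row=0, L[0]='t', prepend. Next row=LF[0]=4
  step 3: row=4, L[4]='n', prepend. Next row=LF[4]=1
  step 4: row=1, L[1]='o', prepend. Next row=LF[1]=2
  step 5: row=2, L[2]='s', prepend. Next row=LF[2]=3
Reversed output: sont$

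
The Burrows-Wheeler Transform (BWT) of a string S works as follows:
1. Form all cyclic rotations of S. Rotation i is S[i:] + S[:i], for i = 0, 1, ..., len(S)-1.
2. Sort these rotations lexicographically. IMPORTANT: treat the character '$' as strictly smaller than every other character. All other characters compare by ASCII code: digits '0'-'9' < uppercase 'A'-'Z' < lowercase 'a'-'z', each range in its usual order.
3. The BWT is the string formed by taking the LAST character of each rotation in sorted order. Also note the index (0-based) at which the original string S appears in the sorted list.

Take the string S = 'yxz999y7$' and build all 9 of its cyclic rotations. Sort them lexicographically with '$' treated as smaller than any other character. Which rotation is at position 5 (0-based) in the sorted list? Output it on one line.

All 9 rotations (rotation i = S[i:]+S[:i]):
  rot[0] = yxz999y7$
  rot[1] = xz999y7$y
  rot[2] = z999y7$yx
  rot[3] = 999y7$yxz
  rot[4] = 99y7$yxz9
  rot[5] = 9y7$yxz99
  rot[6] = y7$yxz999
  rot[7] = 7$yxz999y
  rot[8] = $yxz999y7
Sorted (with $ < everything):
  sorted[0] = $yxz999y7
  sorted[1] = 7$yxz999y
  sorted[2] = 999y7$yxz
  sorted[3] = 99y7$yxz9
  sorted[4] = 9y7$yxz99
  sorted[5] = xz999y7$y
  sorted[6] = y7$yxz999
  sorted[7] = yxz999y7$
  sorted[8] = z999y7$yx
sorted[5] = xz999y7$y

Answer: xz999y7$y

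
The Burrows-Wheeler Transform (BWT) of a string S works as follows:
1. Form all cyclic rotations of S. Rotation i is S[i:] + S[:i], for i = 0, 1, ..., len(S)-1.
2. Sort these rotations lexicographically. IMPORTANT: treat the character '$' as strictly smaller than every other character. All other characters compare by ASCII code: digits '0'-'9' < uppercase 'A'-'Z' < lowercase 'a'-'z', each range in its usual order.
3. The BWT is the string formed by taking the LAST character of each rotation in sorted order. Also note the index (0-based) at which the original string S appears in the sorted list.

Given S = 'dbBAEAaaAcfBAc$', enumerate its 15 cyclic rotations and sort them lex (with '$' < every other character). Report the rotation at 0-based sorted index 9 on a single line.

Answer: aaAcfBAc$dbBAEA

Derivation:
All 15 rotations (rotation i = S[i:]+S[:i]):
  rot[0] = dbBAEAaaAcfBAc$
  rot[1] = bBAEAaaAcfBAc$d
  rot[2] = BAEAaaAcfBAc$db
  rot[3] = AEAaaAcfBAc$dbB
  rot[4] = EAaaAcfBAc$dbBA
  rot[5] = AaaAcfBAc$dbBAE
  rot[6] = aaAcfBAc$dbBAEA
  rot[7] = aAcfBAc$dbBAEAa
  rot[8] = AcfBAc$dbBAEAaa
  rot[9] = cfBAc$dbBAEAaaA
  rot[10] = fBAc$dbBAEAaaAc
  rot[11] = BAc$dbBAEAaaAcf
  rot[12] = Ac$dbBAEAaaAcfB
  rot[13] = c$dbBAEAaaAcfBA
  rot[14] = $dbBAEAaaAcfBAc
Sorted (with $ < everything):
  sorted[0] = $dbBAEAaaAcfBAc
  sorted[1] = AEAaaAcfBAc$dbB
  sorted[2] = AaaAcfBAc$dbBAE
  sorted[3] = Ac$dbBAEAaaAcfB
  sorted[4] = AcfBAc$dbBAEAaa
  sorted[5] = BAEAaaAcfBAc$db
  sorted[6] = BAc$dbBAEAaaAcf
  sorted[7] = EAaaAcfBAc$dbBA
  sorted[8] = aAcfBAc$dbBAEAa
  sorted[9] = aaAcfBAc$dbBAEA
  sorted[10] = bBAEAaaAcfBAc$d
  sorted[11] = c$dbBAEAaaAcfBA
  sorted[12] = cfBAc$dbBAEAaaA
  sorted[13] = dbBAEAaaAcfBAc$
  sorted[14] = fBAc$dbBAEAaaAc
sorted[9] = aaAcfBAc$dbBAEA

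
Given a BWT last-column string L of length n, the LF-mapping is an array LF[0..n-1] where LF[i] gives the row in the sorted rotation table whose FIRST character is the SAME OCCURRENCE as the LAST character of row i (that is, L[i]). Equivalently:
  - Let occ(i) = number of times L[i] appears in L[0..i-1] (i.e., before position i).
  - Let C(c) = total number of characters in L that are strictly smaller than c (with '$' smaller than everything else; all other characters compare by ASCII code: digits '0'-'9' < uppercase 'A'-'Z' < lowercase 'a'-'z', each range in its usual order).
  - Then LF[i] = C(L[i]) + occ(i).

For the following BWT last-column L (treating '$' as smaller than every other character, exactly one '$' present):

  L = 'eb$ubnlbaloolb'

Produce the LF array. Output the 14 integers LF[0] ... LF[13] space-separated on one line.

Answer: 6 2 0 13 3 10 7 4 1 8 11 12 9 5

Derivation:
Char counts: '$':1, 'a':1, 'b':4, 'e':1, 'l':3, 'n':1, 'o':2, 'u':1
C (first-col start): C('$')=0, C('a')=1, C('b')=2, C('e')=6, C('l')=7, C('n')=10, C('o')=11, C('u')=13
L[0]='e': occ=0, LF[0]=C('e')+0=6+0=6
L[1]='b': occ=0, LF[1]=C('b')+0=2+0=2
L[2]='$': occ=0, LF[2]=C('$')+0=0+0=0
L[3]='u': occ=0, LF[3]=C('u')+0=13+0=13
L[4]='b': occ=1, LF[4]=C('b')+1=2+1=3
L[5]='n': occ=0, LF[5]=C('n')+0=10+0=10
L[6]='l': occ=0, LF[6]=C('l')+0=7+0=7
L[7]='b': occ=2, LF[7]=C('b')+2=2+2=4
L[8]='a': occ=0, LF[8]=C('a')+0=1+0=1
L[9]='l': occ=1, LF[9]=C('l')+1=7+1=8
L[10]='o': occ=0, LF[10]=C('o')+0=11+0=11
L[11]='o': occ=1, LF[11]=C('o')+1=11+1=12
L[12]='l': occ=2, LF[12]=C('l')+2=7+2=9
L[13]='b': occ=3, LF[13]=C('b')+3=2+3=5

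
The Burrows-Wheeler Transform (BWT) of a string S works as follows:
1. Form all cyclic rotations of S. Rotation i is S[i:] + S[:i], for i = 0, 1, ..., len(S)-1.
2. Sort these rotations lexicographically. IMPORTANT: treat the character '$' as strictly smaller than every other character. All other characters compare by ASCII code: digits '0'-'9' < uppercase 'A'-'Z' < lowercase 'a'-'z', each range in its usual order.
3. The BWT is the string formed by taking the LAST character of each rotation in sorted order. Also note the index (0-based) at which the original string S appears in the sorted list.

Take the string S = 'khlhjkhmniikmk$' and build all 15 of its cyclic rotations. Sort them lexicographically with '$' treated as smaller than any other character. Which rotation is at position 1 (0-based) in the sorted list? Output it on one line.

Answer: hjkhmniikmk$khl

Derivation:
All 15 rotations (rotation i = S[i:]+S[:i]):
  rot[0] = khlhjkhmniikmk$
  rot[1] = hlhjkhmniikmk$k
  rot[2] = lhjkhmniikmk$kh
  rot[3] = hjkhmniikmk$khl
  rot[4] = jkhmniikmk$khlh
  rot[5] = khmniikmk$khlhj
  rot[6] = hmniikmk$khlhjk
  rot[7] = mniikmk$khlhjkh
  rot[8] = niikmk$khlhjkhm
  rot[9] = iikmk$khlhjkhmn
  rot[10] = ikmk$khlhjkhmni
  rot[11] = kmk$khlhjkhmnii
  rot[12] = mk$khlhjkhmniik
  rot[13] = k$khlhjkhmniikm
  rot[14] = $khlhjkhmniikmk
Sorted (with $ < everything):
  sorted[0] = $khlhjkhmniikmk
  sorted[1] = hjkhmniikmk$khl
  sorted[2] = hlhjkhmniikmk$k
  sorted[3] = hmniikmk$khlhjk
  sorted[4] = iikmk$khlhjkhmn
  sorted[5] = ikmk$khlhjkhmni
  sorted[6] = jkhmniikmk$khlh
  sorted[7] = k$khlhjkhmniikm
  sorted[8] = khlhjkhmniikmk$
  sorted[9] = khmniikmk$khlhj
  sorted[10] = kmk$khlhjkhmnii
  sorted[11] = lhjkhmniikmk$kh
  sorted[12] = mk$khlhjkhmniik
  sorted[13] = mniikmk$khlhjkh
  sorted[14] = niikmk$khlhjkhm
sorted[1] = hjkhmniikmk$khl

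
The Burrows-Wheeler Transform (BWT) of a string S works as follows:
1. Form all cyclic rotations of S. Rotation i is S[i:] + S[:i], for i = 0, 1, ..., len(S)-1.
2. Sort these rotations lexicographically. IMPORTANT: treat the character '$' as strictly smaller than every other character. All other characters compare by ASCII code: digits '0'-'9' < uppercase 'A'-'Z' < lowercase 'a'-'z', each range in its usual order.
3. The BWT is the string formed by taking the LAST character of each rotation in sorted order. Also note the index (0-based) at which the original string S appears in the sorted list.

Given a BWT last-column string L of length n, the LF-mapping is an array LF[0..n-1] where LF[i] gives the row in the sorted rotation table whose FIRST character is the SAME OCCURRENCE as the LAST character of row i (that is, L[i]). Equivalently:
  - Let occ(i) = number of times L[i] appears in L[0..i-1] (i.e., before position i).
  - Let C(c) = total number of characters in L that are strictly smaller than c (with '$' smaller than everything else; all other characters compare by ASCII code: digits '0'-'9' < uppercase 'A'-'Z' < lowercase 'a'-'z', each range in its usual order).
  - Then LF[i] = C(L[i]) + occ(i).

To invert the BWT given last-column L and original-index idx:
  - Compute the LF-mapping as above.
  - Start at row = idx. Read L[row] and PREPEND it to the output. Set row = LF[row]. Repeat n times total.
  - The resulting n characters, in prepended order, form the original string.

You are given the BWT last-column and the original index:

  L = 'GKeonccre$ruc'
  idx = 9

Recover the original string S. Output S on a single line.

LF mapping: 1 2 6 9 8 3 4 10 7 0 11 12 5
Walk LF starting at row 9, prepending L[row]:
  step 1: row=9, L[9]='$', prepend. Next row=LF[9]=0
  step 2: row=0, L[0]='G', prepend. Next row=LF[0]=1
  step 3: row=1, L[1]='K', prepend. Next row=LF[1]=2
  step 4: row=2, L[2]='e', prepend. Next row=LF[2]=6
  step 5: row=6, L[6]='c', prepend. Next row=LF[6]=4
  step 6: row=4, L[4]='n', prepend. Next row=LF[4]=8
  step 7: row=8, L[8]='e', prepend. Next row=LF[8]=7
  step 8: row=7, L[7]='r', prepend. Next row=LF[7]=10
  step 9: row=10, L[10]='r', prepend. Next row=LF[10]=11
  step 10: row=11, L[11]='u', prepend. Next row=LF[11]=12
  step 11: row=12, L[12]='c', prepend. Next row=LF[12]=5
  step 12: row=5, L[5]='c', prepend. Next row=LF[5]=3
  step 13: row=3, L[3]='o', prepend. Next row=LF[3]=9
Reversed output: occurrenceKG$

Answer: occurrenceKG$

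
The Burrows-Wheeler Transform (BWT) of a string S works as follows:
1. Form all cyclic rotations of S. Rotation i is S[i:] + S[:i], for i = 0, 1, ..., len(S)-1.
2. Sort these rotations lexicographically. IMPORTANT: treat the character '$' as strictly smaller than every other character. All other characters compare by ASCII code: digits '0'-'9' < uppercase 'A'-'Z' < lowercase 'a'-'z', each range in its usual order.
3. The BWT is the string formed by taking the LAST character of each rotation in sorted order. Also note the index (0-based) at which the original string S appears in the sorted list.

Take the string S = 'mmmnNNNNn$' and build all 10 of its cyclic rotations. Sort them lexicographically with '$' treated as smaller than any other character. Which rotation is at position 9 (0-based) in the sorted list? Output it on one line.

Answer: nNNNNn$mmm

Derivation:
All 10 rotations (rotation i = S[i:]+S[:i]):
  rot[0] = mmmnNNNNn$
  rot[1] = mmnNNNNn$m
  rot[2] = mnNNNNn$mm
  rot[3] = nNNNNn$mmm
  rot[4] = NNNNn$mmmn
  rot[5] = NNNn$mmmnN
  rot[6] = NNn$mmmnNN
  rot[7] = Nn$mmmnNNN
  rot[8] = n$mmmnNNNN
  rot[9] = $mmmnNNNNn
Sorted (with $ < everything):
  sorted[0] = $mmmnNNNNn
  sorted[1] = NNNNn$mmmn
  sorted[2] = NNNn$mmmnN
  sorted[3] = NNn$mmmnNN
  sorted[4] = Nn$mmmnNNN
  sorted[5] = mmmnNNNNn$
  sorted[6] = mmnNNNNn$m
  sorted[7] = mnNNNNn$mm
  sorted[8] = n$mmmnNNNN
  sorted[9] = nNNNNn$mmm
sorted[9] = nNNNNn$mmm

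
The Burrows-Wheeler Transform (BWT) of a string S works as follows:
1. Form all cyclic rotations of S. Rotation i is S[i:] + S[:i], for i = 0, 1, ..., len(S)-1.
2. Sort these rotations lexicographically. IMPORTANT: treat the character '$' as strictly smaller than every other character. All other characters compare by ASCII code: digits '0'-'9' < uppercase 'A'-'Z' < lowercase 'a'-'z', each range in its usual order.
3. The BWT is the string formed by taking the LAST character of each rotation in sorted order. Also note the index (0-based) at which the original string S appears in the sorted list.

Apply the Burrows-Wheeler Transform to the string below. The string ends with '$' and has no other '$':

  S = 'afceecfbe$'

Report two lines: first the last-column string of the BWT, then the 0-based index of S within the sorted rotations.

All 10 rotations (rotation i = S[i:]+S[:i]):
  rot[0] = afceecfbe$
  rot[1] = fceecfbe$a
  rot[2] = ceecfbe$af
  rot[3] = eecfbe$afc
  rot[4] = ecfbe$afce
  rot[5] = cfbe$afcee
  rot[6] = fbe$afceec
  rot[7] = be$afceecf
  rot[8] = e$afceecfb
  rot[9] = $afceecfbe
Sorted (with $ < everything):
  sorted[0] = $afceecfbe  (last char: 'e')
  sorted[1] = afceecfbe$  (last char: '$')
  sorted[2] = be$afceecf  (last char: 'f')
  sorted[3] = ceecfbe$af  (last char: 'f')
  sorted[4] = cfbe$afcee  (last char: 'e')
  sorted[5] = e$afceecfb  (last char: 'b')
  sorted[6] = ecfbe$afce  (last char: 'e')
  sorted[7] = eecfbe$afc  (last char: 'c')
  sorted[8] = fbe$afceec  (last char: 'c')
  sorted[9] = fceecfbe$a  (last char: 'a')
Last column: e$ffebecca
Original string S is at sorted index 1

Answer: e$ffebecca
1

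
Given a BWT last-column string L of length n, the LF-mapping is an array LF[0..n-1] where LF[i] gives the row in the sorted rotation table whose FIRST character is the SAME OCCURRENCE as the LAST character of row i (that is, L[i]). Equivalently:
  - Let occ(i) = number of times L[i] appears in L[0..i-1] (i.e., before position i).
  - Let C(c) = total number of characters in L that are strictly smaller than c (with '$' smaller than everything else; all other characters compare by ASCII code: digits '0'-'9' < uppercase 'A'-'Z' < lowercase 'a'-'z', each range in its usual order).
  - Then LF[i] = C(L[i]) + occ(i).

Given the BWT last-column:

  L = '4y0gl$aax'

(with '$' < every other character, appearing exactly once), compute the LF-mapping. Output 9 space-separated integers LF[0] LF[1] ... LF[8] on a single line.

Answer: 2 8 1 5 6 0 3 4 7

Derivation:
Char counts: '$':1, '0':1, '4':1, 'a':2, 'g':1, 'l':1, 'x':1, 'y':1
C (first-col start): C('$')=0, C('0')=1, C('4')=2, C('a')=3, C('g')=5, C('l')=6, C('x')=7, C('y')=8
L[0]='4': occ=0, LF[0]=C('4')+0=2+0=2
L[1]='y': occ=0, LF[1]=C('y')+0=8+0=8
L[2]='0': occ=0, LF[2]=C('0')+0=1+0=1
L[3]='g': occ=0, LF[3]=C('g')+0=5+0=5
L[4]='l': occ=0, LF[4]=C('l')+0=6+0=6
L[5]='$': occ=0, LF[5]=C('$')+0=0+0=0
L[6]='a': occ=0, LF[6]=C('a')+0=3+0=3
L[7]='a': occ=1, LF[7]=C('a')+1=3+1=4
L[8]='x': occ=0, LF[8]=C('x')+0=7+0=7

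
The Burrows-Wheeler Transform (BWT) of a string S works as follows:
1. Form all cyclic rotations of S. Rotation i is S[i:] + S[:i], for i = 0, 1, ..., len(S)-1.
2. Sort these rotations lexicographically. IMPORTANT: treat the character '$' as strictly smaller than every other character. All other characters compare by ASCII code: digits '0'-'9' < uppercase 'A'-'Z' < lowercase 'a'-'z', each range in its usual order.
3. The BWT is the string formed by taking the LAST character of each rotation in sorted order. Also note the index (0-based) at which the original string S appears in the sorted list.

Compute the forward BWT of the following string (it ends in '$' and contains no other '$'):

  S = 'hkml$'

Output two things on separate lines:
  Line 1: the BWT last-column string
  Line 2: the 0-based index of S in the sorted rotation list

All 5 rotations (rotation i = S[i:]+S[:i]):
  rot[0] = hkml$
  rot[1] = kml$h
  rot[2] = ml$hk
  rot[3] = l$hkm
  rot[4] = $hkml
Sorted (with $ < everything):
  sorted[0] = $hkml  (last char: 'l')
  sorted[1] = hkml$  (last char: '$')
  sorted[2] = kml$h  (last char: 'h')
  sorted[3] = l$hkm  (last char: 'm')
  sorted[4] = ml$hk  (last char: 'k')
Last column: l$hmk
Original string S is at sorted index 1

Answer: l$hmk
1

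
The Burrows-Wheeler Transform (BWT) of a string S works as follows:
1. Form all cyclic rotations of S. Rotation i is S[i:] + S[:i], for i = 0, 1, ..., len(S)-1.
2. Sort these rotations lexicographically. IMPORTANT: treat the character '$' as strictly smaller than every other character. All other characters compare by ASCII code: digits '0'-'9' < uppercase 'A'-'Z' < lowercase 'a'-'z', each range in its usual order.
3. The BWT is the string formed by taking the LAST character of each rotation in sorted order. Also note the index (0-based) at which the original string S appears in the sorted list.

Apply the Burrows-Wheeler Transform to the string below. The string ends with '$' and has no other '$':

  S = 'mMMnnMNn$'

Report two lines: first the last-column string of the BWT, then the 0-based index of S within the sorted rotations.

All 9 rotations (rotation i = S[i:]+S[:i]):
  rot[0] = mMMnnMNn$
  rot[1] = MMnnMNn$m
  rot[2] = MnnMNn$mM
  rot[3] = nnMNn$mMM
  rot[4] = nMNn$mMMn
  rot[5] = MNn$mMMnn
  rot[6] = Nn$mMMnnM
  rot[7] = n$mMMnnMN
  rot[8] = $mMMnnMNn
Sorted (with $ < everything):
  sorted[0] = $mMMnnMNn  (last char: 'n')
  sorted[1] = MMnnMNn$m  (last char: 'm')
  sorted[2] = MNn$mMMnn  (last char: 'n')
  sorted[3] = MnnMNn$mM  (last char: 'M')
  sorted[4] = Nn$mMMnnM  (last char: 'M')
  sorted[5] = mMMnnMNn$  (last char: '$')
  sorted[6] = n$mMMnnMN  (last char: 'N')
  sorted[7] = nMNn$mMMn  (last char: 'n')
  sorted[8] = nnMNn$mMM  (last char: 'M')
Last column: nmnMM$NnM
Original string S is at sorted index 5

Answer: nmnMM$NnM
5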